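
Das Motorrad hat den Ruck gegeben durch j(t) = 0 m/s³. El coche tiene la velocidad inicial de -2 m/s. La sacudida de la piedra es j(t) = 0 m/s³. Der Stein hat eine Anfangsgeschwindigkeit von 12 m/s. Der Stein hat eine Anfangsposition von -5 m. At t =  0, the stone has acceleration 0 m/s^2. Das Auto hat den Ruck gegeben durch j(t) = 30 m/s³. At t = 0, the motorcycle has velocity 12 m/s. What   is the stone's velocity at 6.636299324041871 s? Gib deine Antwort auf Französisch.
Nous devons intégrer notre équation du jerk j(t) = 0 2 fois. En prenant ∫j(t)dt et en appliquant a(0) = 0, nous trouvons a(t) = 0. En intégrant l'accélération et en utilisant la condition initiale v(0) = 12, nous obtenons v(t) = 12. Nous avons la vitesse v(t) = 12. En substituant t = 6.636299324041871: v(6.636299324041871) = 12.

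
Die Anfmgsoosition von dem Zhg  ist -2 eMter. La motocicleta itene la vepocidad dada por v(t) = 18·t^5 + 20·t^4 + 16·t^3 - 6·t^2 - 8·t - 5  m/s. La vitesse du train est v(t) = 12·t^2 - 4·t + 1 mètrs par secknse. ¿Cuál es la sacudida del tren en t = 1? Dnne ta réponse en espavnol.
Debemos derivar nuestra ecuación de la velocidad v(t) = 12·t^2 - 4·t + 1 2 veces. Derivando la velocidad, obtenemos la aceleración: a(t) = 24·t - 4. Derivando la aceleración, obtenemos la sacudida: j(t) = 24. Tenemos la sacudida j(t) = 24. Sustituyendo t = 1: j(1) = 24.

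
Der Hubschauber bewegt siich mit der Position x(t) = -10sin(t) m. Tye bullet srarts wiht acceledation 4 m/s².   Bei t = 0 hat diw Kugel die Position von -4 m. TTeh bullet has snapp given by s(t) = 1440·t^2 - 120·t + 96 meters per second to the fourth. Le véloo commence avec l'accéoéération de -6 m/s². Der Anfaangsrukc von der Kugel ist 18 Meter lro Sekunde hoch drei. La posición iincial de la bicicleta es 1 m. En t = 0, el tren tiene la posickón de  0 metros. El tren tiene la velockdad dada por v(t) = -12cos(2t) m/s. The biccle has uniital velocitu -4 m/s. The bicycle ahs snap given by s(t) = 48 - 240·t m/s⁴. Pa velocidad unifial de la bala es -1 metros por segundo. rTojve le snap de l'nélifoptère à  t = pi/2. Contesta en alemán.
Um dies zu lösen, müssen wir 4 Ableitungen unserer Gleichung für die Position x(t) = -10·sin(t) nehmen. Mit d/dt von x(t) finden wir v(t) = -10·cos(t). Mit d/dt von v(t) finden wir a(t) = 10·sin(t). Durch Ableiten von der Beschleunigung erhalten wir den Ruck: j(t) = 10·cos(t). Durch Ableiten von dem Ruck erhalten wir den Snap: s(t) = -10·sin(t). Mit s(t) = -10·sin(t) und Einsetzen von t = pi/2, finden wir s = -10.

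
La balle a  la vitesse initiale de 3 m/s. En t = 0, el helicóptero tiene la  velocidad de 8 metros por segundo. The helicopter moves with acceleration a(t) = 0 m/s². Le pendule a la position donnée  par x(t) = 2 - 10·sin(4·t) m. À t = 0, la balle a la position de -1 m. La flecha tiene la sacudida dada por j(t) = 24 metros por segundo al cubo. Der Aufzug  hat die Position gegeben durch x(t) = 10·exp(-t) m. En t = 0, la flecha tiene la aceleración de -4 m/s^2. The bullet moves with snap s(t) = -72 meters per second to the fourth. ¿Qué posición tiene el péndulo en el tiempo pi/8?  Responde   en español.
Usando x(t) = 2 - 10·sin(4·t) y sustituyendo t = pi/8, encontramos x = -8.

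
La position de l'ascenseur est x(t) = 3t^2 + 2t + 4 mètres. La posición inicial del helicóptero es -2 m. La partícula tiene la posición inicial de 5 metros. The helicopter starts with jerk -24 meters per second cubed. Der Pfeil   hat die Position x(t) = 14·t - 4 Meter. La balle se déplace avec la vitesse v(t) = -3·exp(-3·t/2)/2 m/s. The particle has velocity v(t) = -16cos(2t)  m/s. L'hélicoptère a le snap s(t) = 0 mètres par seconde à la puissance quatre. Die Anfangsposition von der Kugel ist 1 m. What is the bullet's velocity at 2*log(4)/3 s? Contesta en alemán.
Wir haben die Geschwindigkeit v(t) = -3·exp(-3·t/2)/2. Durch Einsetzen von t = 2*log(4)/3: v(2*log(4)/3) = -3/8.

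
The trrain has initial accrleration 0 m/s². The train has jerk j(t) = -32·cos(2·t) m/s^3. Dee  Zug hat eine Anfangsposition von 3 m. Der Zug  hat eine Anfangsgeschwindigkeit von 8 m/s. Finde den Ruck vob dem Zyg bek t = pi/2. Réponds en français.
Nous avons le jerk j(t) = -32·cos(2·t). En substituant t = pi/2: j(pi/2) = 32.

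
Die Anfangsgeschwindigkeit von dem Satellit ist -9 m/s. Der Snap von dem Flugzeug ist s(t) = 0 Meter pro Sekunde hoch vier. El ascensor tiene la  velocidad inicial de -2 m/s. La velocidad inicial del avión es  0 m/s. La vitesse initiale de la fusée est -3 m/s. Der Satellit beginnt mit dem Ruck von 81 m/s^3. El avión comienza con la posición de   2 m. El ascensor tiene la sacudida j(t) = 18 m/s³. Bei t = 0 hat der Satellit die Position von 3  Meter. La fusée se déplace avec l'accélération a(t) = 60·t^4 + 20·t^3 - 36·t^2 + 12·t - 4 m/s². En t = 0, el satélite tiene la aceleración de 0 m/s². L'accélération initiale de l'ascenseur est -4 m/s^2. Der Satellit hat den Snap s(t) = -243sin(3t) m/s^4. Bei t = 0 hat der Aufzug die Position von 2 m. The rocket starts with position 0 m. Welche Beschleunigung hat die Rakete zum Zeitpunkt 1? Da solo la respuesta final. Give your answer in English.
a(1) = 52.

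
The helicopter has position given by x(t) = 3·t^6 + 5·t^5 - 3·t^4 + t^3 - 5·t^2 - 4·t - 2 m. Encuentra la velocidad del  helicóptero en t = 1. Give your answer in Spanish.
Debemos derivar nuestra ecuación de la posición x(t) = 3·t^6 + 5·t^5 - 3·t^4 + t^3 - 5·t^2 - 4·t - 2 1 vez. Tomando d/dt de x(t), encontramos v(t) = 18·t^5 + 25·t^4 - 12·t^3 + 3·t^2 - 10·t - 4. De la ecuación de la velocidad v(t) = 18·t^5 + 25·t^4 - 12·t^3 + 3·t^2 - 10·t - 4, sustituimos t = 1 para obtener v = 20.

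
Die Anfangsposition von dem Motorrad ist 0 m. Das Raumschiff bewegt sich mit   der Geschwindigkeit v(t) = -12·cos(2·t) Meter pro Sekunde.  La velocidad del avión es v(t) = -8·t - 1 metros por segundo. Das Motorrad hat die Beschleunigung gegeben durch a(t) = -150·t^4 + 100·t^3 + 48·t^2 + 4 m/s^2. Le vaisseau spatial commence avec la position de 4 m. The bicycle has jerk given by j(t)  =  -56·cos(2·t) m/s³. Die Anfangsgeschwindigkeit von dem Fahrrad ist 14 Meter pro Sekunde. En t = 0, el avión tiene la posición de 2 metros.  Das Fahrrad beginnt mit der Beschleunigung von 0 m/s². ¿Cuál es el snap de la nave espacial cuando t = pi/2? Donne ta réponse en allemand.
Wir müssen unsere Gleichung für die Geschwindigkeit v(t) = -12·cos(2·t) 3-mal ableiten. Die Ableitung von der Geschwindigkeit ergibt die Beschleunigung: a(t) = 24·sin(2·t). Die Ableitung von der Beschleunigung ergibt den Ruck: j(t) = 48·cos(2·t). Durch Ableiten von dem Ruck erhalten wir den Snap: s(t) = -96·sin(2·t). Wir haben den Snap s(t) = -96·sin(2·t). Durch Einsetzen von t = pi/2: s(pi/2) = 0.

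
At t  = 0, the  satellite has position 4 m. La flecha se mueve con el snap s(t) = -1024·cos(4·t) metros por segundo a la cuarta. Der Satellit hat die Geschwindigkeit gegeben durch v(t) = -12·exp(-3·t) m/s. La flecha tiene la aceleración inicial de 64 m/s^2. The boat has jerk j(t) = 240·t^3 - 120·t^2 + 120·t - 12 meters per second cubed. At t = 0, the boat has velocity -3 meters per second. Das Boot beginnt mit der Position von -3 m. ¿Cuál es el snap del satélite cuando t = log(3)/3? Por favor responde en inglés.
To solve this, we need to take 3 derivatives of our velocity equation v(t) = -12·exp(-3·t). Differentiating velocity, we get acceleration: a(t) = 36·exp(-3·t). Differentiating acceleration, we get jerk: j(t) = -108·exp(-3·t). Differentiating jerk, we get snap: s(t) = 324·exp(-3·t). From the given snap equation s(t) = 324·exp(-3·t), we substitute t = log(3)/3 to get s = 108.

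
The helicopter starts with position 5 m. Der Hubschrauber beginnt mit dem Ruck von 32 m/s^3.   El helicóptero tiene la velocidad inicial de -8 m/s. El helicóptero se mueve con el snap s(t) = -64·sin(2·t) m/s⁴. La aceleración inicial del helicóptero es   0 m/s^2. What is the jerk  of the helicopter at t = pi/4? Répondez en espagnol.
Necesitamos integrar nuestra ecuación del snap s(t) = -64·sin(2·t) 1 vez. Integrando el snap y usando la condición inicial j(0) = 32, obtenemos j(t) = 32·cos(2·t). De la ecuación de la sacudida j(t) = 32·cos(2·t), sustituimos t = pi/4 para obtener j = 0.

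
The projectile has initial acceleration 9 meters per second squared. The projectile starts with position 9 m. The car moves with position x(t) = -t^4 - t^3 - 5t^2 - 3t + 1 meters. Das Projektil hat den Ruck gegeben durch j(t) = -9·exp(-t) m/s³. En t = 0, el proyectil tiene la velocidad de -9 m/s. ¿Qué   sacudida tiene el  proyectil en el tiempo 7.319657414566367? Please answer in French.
En utilisant j(t) = -9·exp(-t) et en substituant t = 7.319657414566367, nous trouvons j = -0.00596150187482015.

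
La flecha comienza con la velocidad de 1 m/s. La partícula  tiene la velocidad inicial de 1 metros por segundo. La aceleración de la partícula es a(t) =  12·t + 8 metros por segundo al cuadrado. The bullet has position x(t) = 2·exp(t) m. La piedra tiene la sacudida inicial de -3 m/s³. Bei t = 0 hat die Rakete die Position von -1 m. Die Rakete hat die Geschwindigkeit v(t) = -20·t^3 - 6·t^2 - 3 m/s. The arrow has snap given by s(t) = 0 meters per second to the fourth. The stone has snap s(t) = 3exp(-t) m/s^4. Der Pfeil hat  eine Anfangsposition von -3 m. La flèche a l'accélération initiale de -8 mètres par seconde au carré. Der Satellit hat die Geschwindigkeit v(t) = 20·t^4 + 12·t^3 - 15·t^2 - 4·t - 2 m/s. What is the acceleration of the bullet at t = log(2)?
To solve this, we need to take 2 derivatives of our position equation x(t) = 2·exp(t). The derivative of position gives velocity: v(t) = 2·exp(t). Differentiating velocity, we get acceleration: a(t) = 2·exp(t). From the given acceleration equation a(t) = 2·exp(t), we substitute t = log(2) to get a = 4.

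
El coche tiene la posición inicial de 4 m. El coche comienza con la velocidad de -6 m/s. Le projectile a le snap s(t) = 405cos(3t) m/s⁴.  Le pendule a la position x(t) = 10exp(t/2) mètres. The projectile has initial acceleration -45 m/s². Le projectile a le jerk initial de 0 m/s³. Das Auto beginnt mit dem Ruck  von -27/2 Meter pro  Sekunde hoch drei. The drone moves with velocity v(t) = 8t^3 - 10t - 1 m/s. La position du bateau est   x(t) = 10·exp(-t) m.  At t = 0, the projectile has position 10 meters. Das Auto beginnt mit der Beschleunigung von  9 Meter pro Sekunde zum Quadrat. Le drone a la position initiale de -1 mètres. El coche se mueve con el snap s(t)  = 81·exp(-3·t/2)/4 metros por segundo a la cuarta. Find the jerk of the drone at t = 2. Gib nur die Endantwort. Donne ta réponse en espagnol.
j(2) = 96.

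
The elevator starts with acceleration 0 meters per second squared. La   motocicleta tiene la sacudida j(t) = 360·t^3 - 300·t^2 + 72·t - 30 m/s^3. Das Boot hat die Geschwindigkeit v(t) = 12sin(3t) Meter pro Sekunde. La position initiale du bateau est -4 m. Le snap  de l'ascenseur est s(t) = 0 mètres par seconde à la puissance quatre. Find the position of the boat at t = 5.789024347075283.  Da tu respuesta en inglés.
We need to integrate our velocity equation v(t) = 12·sin(3·t) 1 time. The antiderivative of velocity is position. Using x(0) = -4, we get x(t) = -4·cos(3·t). We have position x(t) = -4·cos(3·t). Substituting t = 5.789024347075283: x(5.789024347075283) = -0.352794778322518.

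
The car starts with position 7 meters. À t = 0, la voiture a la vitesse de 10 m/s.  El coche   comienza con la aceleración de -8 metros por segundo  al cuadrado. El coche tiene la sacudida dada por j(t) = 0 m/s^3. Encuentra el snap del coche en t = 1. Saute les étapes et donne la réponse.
En t = 1, s = 0.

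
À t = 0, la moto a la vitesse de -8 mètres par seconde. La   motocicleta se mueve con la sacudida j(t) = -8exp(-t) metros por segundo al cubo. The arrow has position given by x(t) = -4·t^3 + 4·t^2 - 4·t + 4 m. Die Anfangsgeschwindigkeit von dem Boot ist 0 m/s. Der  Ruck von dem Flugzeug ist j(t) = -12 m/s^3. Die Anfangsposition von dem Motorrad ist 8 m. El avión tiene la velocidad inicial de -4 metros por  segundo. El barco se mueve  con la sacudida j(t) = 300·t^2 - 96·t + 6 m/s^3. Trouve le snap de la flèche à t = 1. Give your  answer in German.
Wir müssen unsere Gleichung für die Position x(t) = -4·t^3 + 4·t^2 - 4·t + 4 4-mal ableiten. Mit d/dt von x(t) finden wir v(t) = -12·t^2 + 8·t - 4. Die Ableitung von der Geschwindigkeit ergibt die Beschleunigung: a(t) = 8 - 24·t. Die Ableitung von der Beschleunigung ergibt den Ruck: j(t) = -24. Mit d/dt von j(t) finden wir s(t) = 0. Aus der Gleichung für den Snap s(t) = 0, setzen wir t = 1 ein und erhalten s = 0.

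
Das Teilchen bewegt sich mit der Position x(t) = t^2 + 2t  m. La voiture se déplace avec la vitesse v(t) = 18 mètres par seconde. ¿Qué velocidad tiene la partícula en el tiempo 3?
Partiendo de la posición x(t) = t^2 + 2·t, tomamos 1 derivada. La derivada de la posición da la velocidad: v(t) = 2·t + 2. De la ecuación de la velocidad v(t) = 2·t + 2, sustituimos t = 3 para obtener v = 8.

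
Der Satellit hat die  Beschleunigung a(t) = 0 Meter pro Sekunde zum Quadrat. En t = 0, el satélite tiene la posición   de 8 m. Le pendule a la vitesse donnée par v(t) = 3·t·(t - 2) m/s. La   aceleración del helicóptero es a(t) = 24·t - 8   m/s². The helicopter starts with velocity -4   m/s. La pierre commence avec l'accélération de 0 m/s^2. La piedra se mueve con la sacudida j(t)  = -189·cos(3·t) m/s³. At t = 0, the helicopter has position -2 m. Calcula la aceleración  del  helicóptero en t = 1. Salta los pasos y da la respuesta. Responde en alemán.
Bei t = 1, a = 16.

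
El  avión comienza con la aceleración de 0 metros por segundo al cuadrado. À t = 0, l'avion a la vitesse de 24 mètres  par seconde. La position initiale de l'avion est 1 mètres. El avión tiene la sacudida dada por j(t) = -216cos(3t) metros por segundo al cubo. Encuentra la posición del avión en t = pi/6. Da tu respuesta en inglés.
We need to integrate our jerk equation j(t) = -216·cos(3·t) 3 times. Taking ∫j(t)dt and applying a(0) = 0, we find a(t) = -72·sin(3·t). Taking ∫a(t)dt and applying v(0) = 24, we find v(t) = 24·cos(3·t). Taking ∫v(t)dt and applying x(0) = 1, we find x(t) = 8·sin(3·t) + 1. Using x(t) = 8·sin(3·t) + 1 and substituting t = pi/6, we find x = 9.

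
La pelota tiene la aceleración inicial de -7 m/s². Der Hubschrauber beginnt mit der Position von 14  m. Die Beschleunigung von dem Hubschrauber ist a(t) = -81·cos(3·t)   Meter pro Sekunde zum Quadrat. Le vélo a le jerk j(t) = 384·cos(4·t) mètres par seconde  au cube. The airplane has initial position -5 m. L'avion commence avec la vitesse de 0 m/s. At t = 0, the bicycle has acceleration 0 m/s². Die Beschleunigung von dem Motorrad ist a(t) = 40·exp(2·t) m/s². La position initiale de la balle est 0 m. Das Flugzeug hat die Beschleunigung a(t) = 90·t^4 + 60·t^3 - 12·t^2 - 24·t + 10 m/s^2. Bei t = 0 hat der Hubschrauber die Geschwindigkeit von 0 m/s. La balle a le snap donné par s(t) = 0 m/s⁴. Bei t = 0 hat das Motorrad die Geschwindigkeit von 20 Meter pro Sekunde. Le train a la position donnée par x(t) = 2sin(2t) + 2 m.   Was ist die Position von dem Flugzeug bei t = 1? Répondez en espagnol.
Partiendo de la aceleración a(t) = 90·t^4 + 60·t^3 - 12·t^2 - 24·t + 10, tomamos 2 integrales. La antiderivada de la aceleración, con v(0) = 0, da la velocidad: v(t) = t·(18·t^4 + 15·t^3 - 4·t^2 - 12·t + 10). La integral de la velocidad, con x(0) = -5, da la posición: x(t) = 3·t^6 + 3·t^5 - t^4 - 4·t^3 + 5·t^2 - 5. Tenemos la posición x(t) = 3·t^6 + 3·t^5 - t^4 - 4·t^3 + 5·t^2 - 5. Sustituyendo t = 1: x(1) = 1.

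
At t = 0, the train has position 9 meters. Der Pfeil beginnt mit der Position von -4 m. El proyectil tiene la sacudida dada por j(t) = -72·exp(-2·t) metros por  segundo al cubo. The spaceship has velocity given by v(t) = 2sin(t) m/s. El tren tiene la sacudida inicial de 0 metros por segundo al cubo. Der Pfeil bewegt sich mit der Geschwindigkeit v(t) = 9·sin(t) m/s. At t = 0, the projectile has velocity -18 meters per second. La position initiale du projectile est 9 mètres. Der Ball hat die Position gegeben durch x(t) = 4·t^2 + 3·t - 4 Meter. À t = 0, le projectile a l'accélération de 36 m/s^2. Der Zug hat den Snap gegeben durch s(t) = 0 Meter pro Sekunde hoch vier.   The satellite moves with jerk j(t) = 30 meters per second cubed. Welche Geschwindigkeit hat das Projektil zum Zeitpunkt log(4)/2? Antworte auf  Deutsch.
Wir müssen unsere Gleichung für den Ruck j(t) = -72·exp(-2·t) 2-mal integrieren. Durch Integration von dem Ruck und Verwendung der Anfangsbedingung a(0) = 36, erhalten wir a(t) = 36·exp(-2·t). Durch Integration von der Beschleunigung und Verwendung der Anfangsbedingung v(0) = -18, erhalten wir v(t) = -18·exp(-2·t). Wir haben die Geschwindigkeit v(t) = -18·exp(-2·t). Durch Einsetzen von t = log(4)/2: v(log(4)/2) = -9/2.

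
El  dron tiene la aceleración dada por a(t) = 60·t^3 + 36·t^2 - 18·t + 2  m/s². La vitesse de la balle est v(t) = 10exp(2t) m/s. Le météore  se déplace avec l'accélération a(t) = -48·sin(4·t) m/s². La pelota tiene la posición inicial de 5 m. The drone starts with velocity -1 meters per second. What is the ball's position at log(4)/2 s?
To solve this, we need to take 1 integral of our velocity equation v(t) = 10·exp(2·t). The integral of velocity, with x(0) = 5, gives position: x(t) = 5·exp(2·t). From the given position equation x(t) = 5·exp(2·t), we substitute t = log(4)/2 to get x = 20.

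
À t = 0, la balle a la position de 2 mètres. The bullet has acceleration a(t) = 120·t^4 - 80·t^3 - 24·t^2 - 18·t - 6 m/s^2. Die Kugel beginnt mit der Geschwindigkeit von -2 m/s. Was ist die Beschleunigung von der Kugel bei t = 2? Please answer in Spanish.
Tenemos la aceleración a(t) = 120·t^4 - 80·t^3 - 24·t^2 - 18·t - 6. Sustituyendo t = 2: a(2) = 1142.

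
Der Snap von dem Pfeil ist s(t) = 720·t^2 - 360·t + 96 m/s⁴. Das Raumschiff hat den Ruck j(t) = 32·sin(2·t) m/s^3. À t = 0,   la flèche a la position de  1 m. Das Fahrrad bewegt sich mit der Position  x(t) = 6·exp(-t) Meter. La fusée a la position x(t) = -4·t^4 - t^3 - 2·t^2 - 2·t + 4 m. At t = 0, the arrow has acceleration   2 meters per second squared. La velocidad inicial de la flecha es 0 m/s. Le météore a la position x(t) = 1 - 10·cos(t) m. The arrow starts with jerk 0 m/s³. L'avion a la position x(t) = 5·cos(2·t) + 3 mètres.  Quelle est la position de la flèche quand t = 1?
Nous devons trouver l'intégrale de notre équation du snap s(t) = 720·t^2 - 360·t + 96 4 fois. En intégrant le snap et en utilisant la condition initiale j(0) = 0, nous obtenons j(t) = 12·t·(20·t^2 - 15·t + 8). L'intégrale du jerk, avec a(0) = 2, donne l'accélération: a(t) = 60·t^4 - 60·t^3 + 48·t^2 + 2. En intégrant l'accélération et en utilisant la condition initiale v(0) = 0, nous obtenons v(t) = t·(12·t^4 - 15·t^3 + 16·t^2 + 2). La primitive de la vitesse, avec x(0) = 1, donne la position: x(t) = 2·t^6 - 3·t^5 + 4·t^4 + t^2 + 1. De l'équation de la position x(t) = 2·t^6 - 3·t^5 + 4·t^4 + t^2 + 1, nous substituons t = 1 pour obtenir x = 5.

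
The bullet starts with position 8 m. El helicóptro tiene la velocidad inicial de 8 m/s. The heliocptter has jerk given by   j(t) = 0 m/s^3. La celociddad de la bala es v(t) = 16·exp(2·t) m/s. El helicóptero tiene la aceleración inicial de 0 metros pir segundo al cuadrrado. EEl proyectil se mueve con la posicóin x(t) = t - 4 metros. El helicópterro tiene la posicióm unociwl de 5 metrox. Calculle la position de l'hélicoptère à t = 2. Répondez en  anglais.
Starting from jerk j(t) = 0, we take 3 antiderivatives. Integrating jerk and using the initial condition a(0) = 0, we get a(t) = 0. Integrating acceleration and using the initial condition v(0) = 8, we get v(t) = 8. Taking ∫v(t)dt and applying x(0) = 5, we find x(t) = 8·t + 5. Using x(t) = 8·t + 5 and substituting t = 2, we find x = 21.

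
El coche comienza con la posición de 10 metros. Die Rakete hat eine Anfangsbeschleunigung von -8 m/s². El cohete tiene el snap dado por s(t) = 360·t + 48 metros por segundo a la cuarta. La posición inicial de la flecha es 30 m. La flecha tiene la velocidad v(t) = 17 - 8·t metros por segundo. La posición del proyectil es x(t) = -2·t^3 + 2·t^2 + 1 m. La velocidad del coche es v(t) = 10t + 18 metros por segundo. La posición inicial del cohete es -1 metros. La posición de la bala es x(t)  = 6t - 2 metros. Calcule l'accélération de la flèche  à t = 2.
Nous devons dériver notre équation de la vitesse v(t) = 17 - 8·t 1 fois. En dérivant la vitesse, nous obtenons l'accélération: a(t) = -8. Nous avons l'accélération a(t) = -8. En substituant t = 2: a(2) = -8.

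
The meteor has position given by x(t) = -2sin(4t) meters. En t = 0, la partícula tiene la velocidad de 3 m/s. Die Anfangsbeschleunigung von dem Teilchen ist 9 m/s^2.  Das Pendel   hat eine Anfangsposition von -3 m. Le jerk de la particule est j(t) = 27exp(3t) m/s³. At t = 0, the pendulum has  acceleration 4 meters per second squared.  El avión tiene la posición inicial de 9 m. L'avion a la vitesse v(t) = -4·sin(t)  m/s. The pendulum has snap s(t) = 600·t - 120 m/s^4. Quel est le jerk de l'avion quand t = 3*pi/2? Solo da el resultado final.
La réponse est -4.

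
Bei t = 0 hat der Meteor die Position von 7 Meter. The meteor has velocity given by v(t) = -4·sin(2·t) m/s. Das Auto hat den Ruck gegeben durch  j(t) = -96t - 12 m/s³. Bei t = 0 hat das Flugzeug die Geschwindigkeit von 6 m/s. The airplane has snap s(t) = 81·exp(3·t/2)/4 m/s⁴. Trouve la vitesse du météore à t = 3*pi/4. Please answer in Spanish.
De la ecuación de la velocidad v(t) = -4·sin(2·t), sustituimos t = 3*pi/4 para obtener v = 4.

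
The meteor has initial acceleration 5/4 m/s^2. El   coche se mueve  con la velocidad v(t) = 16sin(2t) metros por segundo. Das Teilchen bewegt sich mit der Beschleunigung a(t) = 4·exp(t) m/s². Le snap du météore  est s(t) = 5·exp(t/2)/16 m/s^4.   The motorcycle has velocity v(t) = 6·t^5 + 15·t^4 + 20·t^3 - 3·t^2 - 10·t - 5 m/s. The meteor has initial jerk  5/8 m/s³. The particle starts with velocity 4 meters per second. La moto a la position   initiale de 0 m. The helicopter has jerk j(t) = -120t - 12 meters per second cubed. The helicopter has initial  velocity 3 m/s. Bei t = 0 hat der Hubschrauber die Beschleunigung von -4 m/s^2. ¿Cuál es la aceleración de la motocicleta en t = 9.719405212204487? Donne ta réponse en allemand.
Wir müssen unsere Gleichung für die Geschwindigkeit v(t) = 6·t^5 + 15·t^4 + 20·t^3 - 3·t^2 - 10·t - 5 1-mal ableiten. Durch Ableiten von der Geschwindigkeit erhalten wir die Beschleunigung: a(t) = 30·t^4 + 60·t^3 + 60·t^2 - 6·t - 10. Wir haben die Beschleunigung a(t) = 30·t^4 + 60·t^3 + 60·t^2 - 6·t - 10. Durch Einsetzen von t = 9.719405212204487: a(9.719405212204487) = 328408.884932823.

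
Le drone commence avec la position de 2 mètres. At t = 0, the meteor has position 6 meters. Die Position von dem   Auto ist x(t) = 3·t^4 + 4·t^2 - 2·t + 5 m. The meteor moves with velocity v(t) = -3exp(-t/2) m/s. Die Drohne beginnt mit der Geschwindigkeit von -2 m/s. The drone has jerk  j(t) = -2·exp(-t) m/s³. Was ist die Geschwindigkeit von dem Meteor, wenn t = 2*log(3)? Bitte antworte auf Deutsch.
Aus der Gleichung für die Geschwindigkeit v(t) = -3·exp(-t/2), setzen wir t = 2*log(3) ein und erhalten v = -1.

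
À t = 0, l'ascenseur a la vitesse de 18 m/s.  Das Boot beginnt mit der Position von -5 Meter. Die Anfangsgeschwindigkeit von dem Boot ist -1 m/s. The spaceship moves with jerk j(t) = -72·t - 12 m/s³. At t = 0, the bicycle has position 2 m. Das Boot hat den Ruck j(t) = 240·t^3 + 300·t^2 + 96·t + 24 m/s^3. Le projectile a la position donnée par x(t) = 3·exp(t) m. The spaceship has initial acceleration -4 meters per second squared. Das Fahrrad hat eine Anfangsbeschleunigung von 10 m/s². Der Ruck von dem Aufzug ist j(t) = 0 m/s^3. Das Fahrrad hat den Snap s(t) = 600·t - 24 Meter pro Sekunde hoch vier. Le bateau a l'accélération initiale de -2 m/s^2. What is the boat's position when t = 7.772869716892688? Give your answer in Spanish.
Necesitamos integrar nuestra ecuación de la sacudida j(t) = 240·t^3 + 300·t^2 + 96·t + 24 3 veces. La integral de la sacudida es la aceleración. Usando a(0) = -2, obtenemos a(t) = 60·t^4 + 100·t^3 + 48·t^2 + 24·t - 2. La antiderivada de la aceleración es la velocidad. Usando v(0) = -1, obtenemos v(t) = 12·t^5 + 25·t^4 + 16·t^3 + 12·t^2 - 2·t - 1. Tomando ∫v(t)dt y aplicando x(0) = -5, encontramos x(t) = 2·t^6 + 5·t^5 + 4·t^4 + 4·t^3 - t^2 - t - 5. Usando x(t) = 2·t^6 + 5·t^5 + 4·t^4 + 4·t^3 - t^2 - t - 5 y sustituyendo t = 7.772869716892688, encontramos x = 599352.903713244.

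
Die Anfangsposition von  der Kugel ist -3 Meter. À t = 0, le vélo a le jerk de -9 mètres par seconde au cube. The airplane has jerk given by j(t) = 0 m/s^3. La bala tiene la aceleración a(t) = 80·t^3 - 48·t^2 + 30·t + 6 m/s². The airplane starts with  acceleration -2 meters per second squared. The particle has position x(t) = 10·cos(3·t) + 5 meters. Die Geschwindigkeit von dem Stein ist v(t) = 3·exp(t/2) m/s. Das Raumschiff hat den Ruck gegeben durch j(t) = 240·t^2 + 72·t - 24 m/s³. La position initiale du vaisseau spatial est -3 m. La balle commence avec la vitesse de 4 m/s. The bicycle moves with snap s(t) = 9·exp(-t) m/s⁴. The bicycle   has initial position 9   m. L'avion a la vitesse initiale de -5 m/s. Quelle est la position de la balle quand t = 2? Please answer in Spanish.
Partiendo de la aceleración a(t) = 80·t^3 - 48·t^2 + 30·t + 6, tomamos 2 integrales. La integral de la aceleración es la velocidad. Usando v(0) = 4, obtenemos v(t) = 20·t^4 - 16·t^3 + 15·t^2 + 6·t + 4. La antiderivada de la velocidad, con x(0) = -3, da la posición: x(t) = 4·t^5 - 4·t^4 + 5·t^3 + 3·t^2 + 4·t - 3. Tenemos la posición x(t) = 4·t^5 - 4·t^4 + 5·t^3 + 3·t^2 + 4·t - 3. Sustituyendo t = 2: x(2) = 121.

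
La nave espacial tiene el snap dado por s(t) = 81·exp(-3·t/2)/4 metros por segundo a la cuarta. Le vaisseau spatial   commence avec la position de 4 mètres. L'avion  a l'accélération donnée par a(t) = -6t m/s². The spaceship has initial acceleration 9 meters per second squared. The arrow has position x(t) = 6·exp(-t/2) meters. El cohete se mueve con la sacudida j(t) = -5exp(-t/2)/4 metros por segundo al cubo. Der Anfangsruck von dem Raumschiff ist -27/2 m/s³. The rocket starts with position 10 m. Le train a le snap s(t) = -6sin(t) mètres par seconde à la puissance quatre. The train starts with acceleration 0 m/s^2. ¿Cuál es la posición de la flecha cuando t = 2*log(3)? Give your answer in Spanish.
Tenemos la posición x(t) = 6·exp(-t/2). Sustituyendo t = 2*log(3): x(2*log(3)) = 2.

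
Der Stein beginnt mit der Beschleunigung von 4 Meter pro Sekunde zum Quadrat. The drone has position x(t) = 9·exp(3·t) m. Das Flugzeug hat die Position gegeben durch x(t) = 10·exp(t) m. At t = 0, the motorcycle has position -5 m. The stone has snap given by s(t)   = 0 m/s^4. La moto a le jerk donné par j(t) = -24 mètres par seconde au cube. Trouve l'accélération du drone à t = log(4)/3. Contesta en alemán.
Um dies zu lösen, müssen wir 2 Ableitungen unserer Gleichung für die Position x(t) = 9·exp(3·t) nehmen. Die Ableitung von der Position ergibt die Geschwindigkeit: v(t) = 27·exp(3·t). Die Ableitung von der Geschwindigkeit ergibt die Beschleunigung: a(t) = 81·exp(3·t). Mit a(t) = 81·exp(3·t) und Einsetzen von t = log(4)/3, finden wir a = 324.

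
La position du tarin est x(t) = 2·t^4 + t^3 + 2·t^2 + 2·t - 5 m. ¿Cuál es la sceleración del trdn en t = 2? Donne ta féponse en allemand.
Um dies zu lösen, müssen wir 2 Ableitungen unserer Gleichung für die Position x(t) = 2·t^4 + t^3 + 2·t^2 + 2·t - 5 nehmen. Mit d/dt von x(t) finden wir v(t) = 8·t^3 + 3·t^2 + 4·t + 2. Mit d/dt von v(t) finden wir a(t) = 24·t^2 + 6·t + 4. Aus der Gleichung für die Beschleunigung a(t) = 24·t^2 + 6·t + 4, setzen wir t = 2 ein und erhalten a = 112.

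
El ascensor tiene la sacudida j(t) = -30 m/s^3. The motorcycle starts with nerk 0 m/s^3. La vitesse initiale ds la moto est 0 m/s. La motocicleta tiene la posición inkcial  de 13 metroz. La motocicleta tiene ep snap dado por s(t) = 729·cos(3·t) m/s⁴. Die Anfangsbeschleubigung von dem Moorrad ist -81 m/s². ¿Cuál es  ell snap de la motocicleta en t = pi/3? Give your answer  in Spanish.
De la ecuación del snap s(t) = 729·cos(3·t), sustituimos t = pi/3 para obtener s = -729.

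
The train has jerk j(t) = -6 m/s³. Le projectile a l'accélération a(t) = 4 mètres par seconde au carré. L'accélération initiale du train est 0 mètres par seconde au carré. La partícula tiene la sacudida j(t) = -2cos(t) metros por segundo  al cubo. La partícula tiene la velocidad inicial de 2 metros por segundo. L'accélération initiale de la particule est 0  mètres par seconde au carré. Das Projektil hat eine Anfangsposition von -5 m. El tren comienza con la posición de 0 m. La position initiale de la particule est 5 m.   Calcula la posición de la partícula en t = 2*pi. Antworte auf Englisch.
To find the answer, we compute 3 integrals of j(t) = -2·cos(t). The integral of jerk is acceleration. Using a(0) = 0, we get a(t) = -2·sin(t). Integrating acceleration and using the initial condition v(0) = 2, we get v(t) = 2·cos(t). Integrating velocity and using the initial condition x(0) = 5, we get x(t) = 2·sin(t) + 5. Using x(t) = 2·sin(t) + 5 and substituting t = 2*pi, we find x = 5.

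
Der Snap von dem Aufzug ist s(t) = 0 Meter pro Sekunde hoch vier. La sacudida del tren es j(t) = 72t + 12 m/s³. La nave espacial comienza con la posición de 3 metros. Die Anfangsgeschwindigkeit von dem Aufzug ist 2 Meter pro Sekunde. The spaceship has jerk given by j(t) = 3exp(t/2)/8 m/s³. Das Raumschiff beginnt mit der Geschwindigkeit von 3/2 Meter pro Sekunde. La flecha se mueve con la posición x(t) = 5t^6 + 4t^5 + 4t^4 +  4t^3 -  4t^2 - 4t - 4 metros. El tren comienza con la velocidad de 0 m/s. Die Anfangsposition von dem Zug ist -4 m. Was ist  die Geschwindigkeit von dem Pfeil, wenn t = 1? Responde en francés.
En partant de la position x(t) = 5·t^6 + 4·t^5 + 4·t^4 + 4·t^3 - 4·t^2 - 4·t - 4, nous prenons 1 dérivée. En prenant d/dt de x(t), nous trouvons v(t) = 30·t^5 + 20·t^4 + 16·t^3 + 12·t^2 - 8·t - 4. De l'équation de la vitesse v(t) = 30·t^5 + 20·t^4 + 16·t^3 + 12·t^2 - 8·t - 4, nous substituons t = 1 pour obtenir v = 66.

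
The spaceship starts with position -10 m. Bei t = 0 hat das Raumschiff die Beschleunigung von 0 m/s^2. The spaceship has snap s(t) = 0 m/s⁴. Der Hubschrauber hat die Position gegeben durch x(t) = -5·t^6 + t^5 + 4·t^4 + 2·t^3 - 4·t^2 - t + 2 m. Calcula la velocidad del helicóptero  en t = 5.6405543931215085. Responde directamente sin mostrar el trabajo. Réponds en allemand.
Die Antwort ist -163211.933004443.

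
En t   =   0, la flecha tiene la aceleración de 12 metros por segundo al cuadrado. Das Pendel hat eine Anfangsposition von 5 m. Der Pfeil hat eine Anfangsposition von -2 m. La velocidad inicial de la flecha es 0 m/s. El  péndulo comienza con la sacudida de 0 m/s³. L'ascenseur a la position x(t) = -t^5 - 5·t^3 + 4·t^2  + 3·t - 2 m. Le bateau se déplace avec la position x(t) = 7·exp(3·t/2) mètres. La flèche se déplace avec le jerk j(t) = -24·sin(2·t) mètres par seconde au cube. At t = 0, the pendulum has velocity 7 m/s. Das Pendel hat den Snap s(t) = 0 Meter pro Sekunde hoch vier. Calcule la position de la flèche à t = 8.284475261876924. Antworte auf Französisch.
Nous devons intégrer notre équation du jerk j(t) = -24·sin(2·t) 3 fois. En prenant ∫j(t)dt et en appliquant a(0) = 12, nous trouvons a(t) = 12·cos(2·t). La primitive de l'accélération est la vitesse. En utilisant v(0) = 0, nous obtenons v(t) = 6·sin(2·t). L'intégrale de la vitesse est la position. En utilisant x(0) = -2, nous obtenons x(t) = 1 - 3·cos(2·t). Nous avons la position x(t) = 1 - 3·cos(2·t). En substituant t = 8.284475261876924: x(8.284475261876924) = 2.95506689757786.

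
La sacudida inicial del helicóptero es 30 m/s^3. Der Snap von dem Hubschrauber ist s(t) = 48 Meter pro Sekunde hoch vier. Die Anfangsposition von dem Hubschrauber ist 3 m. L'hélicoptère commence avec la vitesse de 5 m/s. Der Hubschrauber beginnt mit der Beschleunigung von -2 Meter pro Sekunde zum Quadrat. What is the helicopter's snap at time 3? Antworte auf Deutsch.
Aus der Gleichung für den Snap s(t) = 48, setzen wir t = 3 ein und erhalten s = 48.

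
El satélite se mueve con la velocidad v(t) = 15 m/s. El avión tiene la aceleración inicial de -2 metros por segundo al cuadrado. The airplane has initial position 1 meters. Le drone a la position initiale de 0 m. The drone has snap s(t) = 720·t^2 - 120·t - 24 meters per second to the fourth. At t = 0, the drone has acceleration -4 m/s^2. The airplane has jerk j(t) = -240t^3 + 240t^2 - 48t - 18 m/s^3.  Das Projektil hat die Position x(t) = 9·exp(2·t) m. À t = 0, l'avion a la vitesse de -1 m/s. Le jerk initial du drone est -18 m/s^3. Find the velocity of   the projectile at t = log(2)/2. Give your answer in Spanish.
Debemos derivar nuestra ecuación de la posición x(t) = 9·exp(2·t) 1 vez. La derivada de la posición da la velocidad: v(t) = 18·exp(2·t). Tenemos la velocidad v(t) = 18·exp(2·t). Sustituyendo t = log(2)/2: v(log(2)/2) = 36.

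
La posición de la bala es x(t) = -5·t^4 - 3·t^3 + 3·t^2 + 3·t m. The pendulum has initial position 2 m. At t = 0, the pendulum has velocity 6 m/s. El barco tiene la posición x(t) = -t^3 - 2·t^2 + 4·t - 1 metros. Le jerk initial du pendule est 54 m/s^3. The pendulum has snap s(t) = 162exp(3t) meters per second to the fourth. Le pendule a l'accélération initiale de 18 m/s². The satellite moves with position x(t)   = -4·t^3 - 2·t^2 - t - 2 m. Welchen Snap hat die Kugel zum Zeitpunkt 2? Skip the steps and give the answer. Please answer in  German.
Der Snap bei t = 2 ist s = -120.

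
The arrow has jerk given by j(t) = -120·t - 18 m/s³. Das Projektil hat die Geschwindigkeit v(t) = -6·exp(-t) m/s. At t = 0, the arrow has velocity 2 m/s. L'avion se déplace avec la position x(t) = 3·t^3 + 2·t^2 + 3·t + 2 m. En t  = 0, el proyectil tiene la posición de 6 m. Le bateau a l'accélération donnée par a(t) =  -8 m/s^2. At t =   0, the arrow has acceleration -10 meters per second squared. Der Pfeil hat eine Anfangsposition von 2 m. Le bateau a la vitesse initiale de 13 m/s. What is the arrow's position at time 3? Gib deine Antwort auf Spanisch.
Necesitamos integrar nuestra ecuación de la sacudida j(t) = -120·t - 18 3 veces. Tomando ∫j(t)dt y aplicando a(0) = -10, encontramos a(t) = -60·t^2 - 18·t - 10. La antiderivada de la aceleración, con v(0) = 2, da la velocidad: v(t) = -20·t^3 - 9·t^2 - 10·t + 2. La antiderivada de la velocidad es la posición. Usando x(0) = 2, obtenemos x(t) = -5·t^4 - 3·t^3 - 5·t^2 + 2·t + 2. Usando x(t) = -5·t^4 - 3·t^3 - 5·t^2 + 2·t + 2 y sustituyendo t = 3, encontramos x = -523.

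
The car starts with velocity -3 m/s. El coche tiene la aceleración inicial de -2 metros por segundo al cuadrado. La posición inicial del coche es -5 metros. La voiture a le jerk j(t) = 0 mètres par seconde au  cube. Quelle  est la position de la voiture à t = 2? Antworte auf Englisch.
Starting from jerk j(t) = 0, we take 3 integrals. Integrating jerk and using the initial condition a(0) = -2, we get a(t) = -2. The antiderivative of acceleration is velocity. Using v(0) = -3, we get v(t) = -2·t - 3. Finding the integral of v(t) and using x(0) = -5: x(t) = -t^2 - 3·t - 5. Using x(t) = -t^2 - 3·t - 5 and substituting t = 2, we find x = -15.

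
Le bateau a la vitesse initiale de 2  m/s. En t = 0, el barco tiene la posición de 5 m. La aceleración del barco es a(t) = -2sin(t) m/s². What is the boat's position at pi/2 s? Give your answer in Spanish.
Partiendo de la aceleración a(t) = -2·sin(t), tomamos 2 integrales. Integrando la aceleración y usando la condición inicial v(0) = 2, obtenemos v(t) = 2·cos(t). Tomando ∫v(t)dt y aplicando x(0) = 5, encontramos x(t) = 2·sin(t) + 5. Tenemos la posición x(t) = 2·sin(t) + 5. Sustituyendo t = pi/2: x(pi/2) = 7.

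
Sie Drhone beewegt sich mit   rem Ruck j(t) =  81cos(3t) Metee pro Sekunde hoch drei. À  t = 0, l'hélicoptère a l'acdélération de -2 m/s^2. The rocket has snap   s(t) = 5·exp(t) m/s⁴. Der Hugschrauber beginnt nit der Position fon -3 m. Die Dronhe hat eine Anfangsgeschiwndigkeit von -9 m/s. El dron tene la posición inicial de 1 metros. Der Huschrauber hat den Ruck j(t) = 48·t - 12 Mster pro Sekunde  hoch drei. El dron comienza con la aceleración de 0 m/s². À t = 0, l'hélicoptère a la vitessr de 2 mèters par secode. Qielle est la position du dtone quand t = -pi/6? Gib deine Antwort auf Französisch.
En partant du jerk j(t) = 81·cos(3·t), nous prenons 3 primitives. L'intégrale du jerk, avec a(0) = 0, donne l'accélération: a(t) = 27·sin(3·t). L'intégrale de l'accélération, avec v(0) = -9, donne la vitesse: v(t) = -9·cos(3·t). L'intégrale de la vitesse, avec x(0) = 1, donne la position: x(t) = 1 - 3·sin(3·t). En utilisant x(t) = 1 - 3·sin(3·t) et en substituant t = -pi/6, nous trouvons x = 4.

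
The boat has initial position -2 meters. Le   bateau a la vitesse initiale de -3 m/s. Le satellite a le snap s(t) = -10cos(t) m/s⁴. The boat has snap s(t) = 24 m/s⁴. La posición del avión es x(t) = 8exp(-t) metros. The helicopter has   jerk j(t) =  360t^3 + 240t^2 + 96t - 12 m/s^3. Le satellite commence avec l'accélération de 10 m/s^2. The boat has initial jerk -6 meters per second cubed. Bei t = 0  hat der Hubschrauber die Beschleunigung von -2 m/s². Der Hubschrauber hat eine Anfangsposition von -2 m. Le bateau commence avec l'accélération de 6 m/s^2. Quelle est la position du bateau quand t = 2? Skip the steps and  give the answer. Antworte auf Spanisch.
x(2) = 12.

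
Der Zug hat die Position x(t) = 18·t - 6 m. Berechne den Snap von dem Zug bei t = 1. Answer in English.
To solve this, we need to take 4 derivatives of our position equation x(t) = 18·t - 6. Taking d/dt of x(t), we find v(t) = 18. The derivative of velocity gives acceleration: a(t) = 0. Taking d/dt of a(t), we find j(t) = 0. The derivative of jerk gives snap: s(t) = 0. We have snap s(t) = 0. Substituting t = 1: s(1) = 0.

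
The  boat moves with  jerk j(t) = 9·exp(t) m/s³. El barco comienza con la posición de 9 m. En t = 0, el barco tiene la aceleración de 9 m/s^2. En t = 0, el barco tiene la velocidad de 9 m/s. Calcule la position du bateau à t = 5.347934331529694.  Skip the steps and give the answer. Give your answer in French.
x(5.347934331529694) = 1891.56329971479.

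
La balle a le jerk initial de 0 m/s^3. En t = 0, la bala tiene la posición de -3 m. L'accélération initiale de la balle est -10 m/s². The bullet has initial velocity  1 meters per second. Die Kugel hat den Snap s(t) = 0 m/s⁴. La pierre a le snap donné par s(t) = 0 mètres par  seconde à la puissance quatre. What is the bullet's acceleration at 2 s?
We need to integrate our snap equation s(t) = 0 2 times. The antiderivative of snap, with j(0) = 0, gives jerk: j(t) = 0. Integrating jerk and using the initial condition a(0) = -10, we get a(t) = -10. We have acceleration a(t) = -10. Substituting t = 2: a(2) = -10.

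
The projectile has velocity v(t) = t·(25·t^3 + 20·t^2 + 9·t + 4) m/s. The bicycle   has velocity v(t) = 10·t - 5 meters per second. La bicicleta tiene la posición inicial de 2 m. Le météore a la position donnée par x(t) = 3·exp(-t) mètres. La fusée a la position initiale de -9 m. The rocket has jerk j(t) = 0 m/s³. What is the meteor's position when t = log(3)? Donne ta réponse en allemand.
Mit x(t) = 3·exp(-t) und Einsetzen von t = log(3), finden wir x = 1.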